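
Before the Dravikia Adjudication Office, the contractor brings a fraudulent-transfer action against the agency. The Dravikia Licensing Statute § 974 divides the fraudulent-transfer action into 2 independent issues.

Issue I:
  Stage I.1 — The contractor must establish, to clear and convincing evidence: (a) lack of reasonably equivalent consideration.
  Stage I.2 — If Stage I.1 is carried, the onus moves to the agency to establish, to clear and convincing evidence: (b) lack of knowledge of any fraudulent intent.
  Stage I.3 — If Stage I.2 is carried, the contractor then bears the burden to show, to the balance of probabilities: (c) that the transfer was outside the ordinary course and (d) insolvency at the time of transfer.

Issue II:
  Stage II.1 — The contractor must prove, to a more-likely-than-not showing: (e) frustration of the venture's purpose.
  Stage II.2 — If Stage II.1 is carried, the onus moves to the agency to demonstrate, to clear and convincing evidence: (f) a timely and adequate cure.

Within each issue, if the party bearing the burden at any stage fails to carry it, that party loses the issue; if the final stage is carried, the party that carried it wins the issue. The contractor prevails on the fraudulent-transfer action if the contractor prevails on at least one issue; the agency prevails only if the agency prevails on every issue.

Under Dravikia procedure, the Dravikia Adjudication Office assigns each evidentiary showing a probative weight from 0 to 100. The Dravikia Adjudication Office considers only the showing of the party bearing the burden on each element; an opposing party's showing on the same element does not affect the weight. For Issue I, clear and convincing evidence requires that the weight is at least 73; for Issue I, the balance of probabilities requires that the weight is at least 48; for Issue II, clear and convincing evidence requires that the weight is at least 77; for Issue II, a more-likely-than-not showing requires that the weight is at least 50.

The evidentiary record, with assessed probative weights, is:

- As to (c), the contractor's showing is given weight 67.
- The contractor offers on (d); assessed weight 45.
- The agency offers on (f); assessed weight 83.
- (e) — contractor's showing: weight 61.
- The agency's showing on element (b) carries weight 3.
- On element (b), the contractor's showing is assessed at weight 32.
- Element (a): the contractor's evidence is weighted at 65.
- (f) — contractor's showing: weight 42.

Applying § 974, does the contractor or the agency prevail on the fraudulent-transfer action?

agency

— Issue I —
At Stage I.1 the contractor must meet clear and convincing evidence (weight is at least 73): on (a) the weight is 65, which does not reach 73, so (a) does not meet the standard.
  The contractor does not carry Stage I.1.
The agency prevails on this issue.
— Issue II —
Stage II.1 (contractor, a more-likely-than-not showing, weight is at least 50): (e) 61 ≥ 50 — meets.
  Stage II.1 is satisfied; the onus moves to the agency.
Stage II.2 (agency, clear and convincing evidence, weight is at least 77): (f) 83 (contractor's 42 disregarded) ≥ 77 — meets.
  The agency carries the last stage.
All stages carried — the agency prevails on this issue.
Per-issue: Issue I → agency; Issue II → agency. The contractor must prevail on at least one issue; overall, the agency prevails.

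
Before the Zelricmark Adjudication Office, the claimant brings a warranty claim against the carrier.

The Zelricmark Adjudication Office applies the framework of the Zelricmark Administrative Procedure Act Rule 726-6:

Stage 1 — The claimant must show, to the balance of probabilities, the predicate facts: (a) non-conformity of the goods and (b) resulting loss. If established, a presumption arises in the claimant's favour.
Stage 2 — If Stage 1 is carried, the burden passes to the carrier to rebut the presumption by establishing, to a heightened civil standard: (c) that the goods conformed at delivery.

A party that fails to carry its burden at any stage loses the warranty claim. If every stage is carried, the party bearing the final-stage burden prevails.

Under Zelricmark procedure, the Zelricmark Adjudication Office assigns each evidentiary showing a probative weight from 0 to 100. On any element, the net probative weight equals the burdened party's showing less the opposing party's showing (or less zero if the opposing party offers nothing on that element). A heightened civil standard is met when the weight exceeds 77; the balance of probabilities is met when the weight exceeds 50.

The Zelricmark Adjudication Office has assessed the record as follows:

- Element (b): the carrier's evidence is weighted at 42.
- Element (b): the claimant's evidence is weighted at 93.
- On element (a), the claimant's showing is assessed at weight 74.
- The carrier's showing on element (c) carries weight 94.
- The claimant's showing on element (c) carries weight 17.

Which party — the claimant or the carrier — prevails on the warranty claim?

claimant

Stage 1 (claimant, the balance of probabilities, weight exceeds 50): (a) 74 > 50 — meets; (b) net 93−42=51 > 50 — meets.
  Stage 1 carried; the burden shifts to the carrier.
Stage 2 (carrier, a heightened civil standard, weight exceeds 77): (c) net 94−17=77 ≤ 77 — fails.
  Not every element is met, so the carrier fails to carry Stage 2.
The analysis ends at Stage 2; the claimant prevails.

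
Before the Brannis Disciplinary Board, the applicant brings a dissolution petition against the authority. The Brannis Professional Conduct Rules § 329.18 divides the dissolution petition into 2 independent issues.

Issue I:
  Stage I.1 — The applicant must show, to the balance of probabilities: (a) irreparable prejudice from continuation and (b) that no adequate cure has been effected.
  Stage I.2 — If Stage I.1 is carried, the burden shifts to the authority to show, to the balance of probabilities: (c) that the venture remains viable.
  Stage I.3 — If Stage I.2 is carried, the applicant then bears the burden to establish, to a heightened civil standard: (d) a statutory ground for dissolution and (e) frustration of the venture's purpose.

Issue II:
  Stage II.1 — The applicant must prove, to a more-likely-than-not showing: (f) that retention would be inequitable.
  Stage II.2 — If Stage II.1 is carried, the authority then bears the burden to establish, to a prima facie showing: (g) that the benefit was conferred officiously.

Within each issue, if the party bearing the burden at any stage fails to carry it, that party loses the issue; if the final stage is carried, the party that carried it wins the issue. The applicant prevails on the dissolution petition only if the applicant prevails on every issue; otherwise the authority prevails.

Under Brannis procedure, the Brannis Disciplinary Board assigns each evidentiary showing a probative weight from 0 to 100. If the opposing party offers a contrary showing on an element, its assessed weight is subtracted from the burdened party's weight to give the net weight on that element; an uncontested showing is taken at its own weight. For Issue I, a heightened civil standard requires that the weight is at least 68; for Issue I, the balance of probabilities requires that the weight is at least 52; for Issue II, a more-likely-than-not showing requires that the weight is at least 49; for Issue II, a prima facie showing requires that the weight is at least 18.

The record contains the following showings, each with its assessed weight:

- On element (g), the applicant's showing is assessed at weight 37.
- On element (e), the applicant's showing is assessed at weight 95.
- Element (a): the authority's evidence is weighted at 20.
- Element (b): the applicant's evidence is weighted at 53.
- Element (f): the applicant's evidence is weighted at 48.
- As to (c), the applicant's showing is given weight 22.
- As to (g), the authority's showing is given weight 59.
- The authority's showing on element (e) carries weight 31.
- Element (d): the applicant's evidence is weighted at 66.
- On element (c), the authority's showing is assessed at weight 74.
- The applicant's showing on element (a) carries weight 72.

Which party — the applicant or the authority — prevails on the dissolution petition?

authority

— Issue I —
Stage I.1 — burden on applicant; standard: the balance of probabilities (weight is at least 52).
    (a): 72 − 20 = 52 ≥ 52 [met]
    (b): 53 ≥ 52 [met]
  All elements met. The burden passes to the authority.
Stage I.2 — burden on authority; standard: the balance of probabilities (weight is at least 52).
    (c): 74 − 22 = 52 ≥ 52 [met]
  Stage I.2 is satisfied; the onus moves to the applicant.
Stage I.3 — burden on applicant; standard: a heightened civil standard (weight is at least 68).
    (d): 66 < 68 [not met]
    (e): 95 − 31 = 64 < 68 [not met]
  Stage I.3 not carried; the applicant fails its burden.
The authority prevails on this issue.
— Issue II —
Stage II.1 (applicant, a more-likely-than-not showing, weight is at least 49): (f) 48 < 49 — fails.
  Stage II.1 not carried; the applicant fails its burden.
So the authority prevails on this issue.
Per-issue: Issue I → authority; Issue II → authority. The applicant must prevail on every issue; overall, the authority prevails.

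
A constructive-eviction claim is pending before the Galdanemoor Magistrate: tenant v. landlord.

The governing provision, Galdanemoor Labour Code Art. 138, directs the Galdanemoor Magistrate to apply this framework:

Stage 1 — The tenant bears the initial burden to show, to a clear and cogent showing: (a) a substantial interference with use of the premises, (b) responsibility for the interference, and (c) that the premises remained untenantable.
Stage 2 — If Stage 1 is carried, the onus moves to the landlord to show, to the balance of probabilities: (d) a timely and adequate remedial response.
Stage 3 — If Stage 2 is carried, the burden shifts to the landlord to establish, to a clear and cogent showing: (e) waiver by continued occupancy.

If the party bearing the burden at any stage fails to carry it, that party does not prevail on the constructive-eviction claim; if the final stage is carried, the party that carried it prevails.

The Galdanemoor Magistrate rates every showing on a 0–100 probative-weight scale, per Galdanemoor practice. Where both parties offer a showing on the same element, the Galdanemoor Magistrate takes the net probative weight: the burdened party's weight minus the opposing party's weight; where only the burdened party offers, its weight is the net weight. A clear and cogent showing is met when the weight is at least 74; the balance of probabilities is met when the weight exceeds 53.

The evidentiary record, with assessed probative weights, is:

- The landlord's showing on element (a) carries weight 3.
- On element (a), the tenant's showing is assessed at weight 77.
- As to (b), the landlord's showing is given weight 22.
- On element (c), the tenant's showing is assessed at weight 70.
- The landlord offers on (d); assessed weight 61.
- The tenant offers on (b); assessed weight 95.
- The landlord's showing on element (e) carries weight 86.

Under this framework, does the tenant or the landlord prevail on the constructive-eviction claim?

At Stage 1 the tenant must meet a clear and cogent showing (weight is at least 74): on (a) the weight is 77 less the opposing 3 gives net 74, which does reach 74, so (a) meets the standard; on (b) the weight is 95 less the opposing 22 gives net 73, which does not reach 74, so (b) does not meet the standard; on (c) the weight is 70, which does not reach 74, so (c) does not meet the standard.
  The tenant does not carry Stage 1.
The analysis ends at Stage 1; the landlord prevails.

landlord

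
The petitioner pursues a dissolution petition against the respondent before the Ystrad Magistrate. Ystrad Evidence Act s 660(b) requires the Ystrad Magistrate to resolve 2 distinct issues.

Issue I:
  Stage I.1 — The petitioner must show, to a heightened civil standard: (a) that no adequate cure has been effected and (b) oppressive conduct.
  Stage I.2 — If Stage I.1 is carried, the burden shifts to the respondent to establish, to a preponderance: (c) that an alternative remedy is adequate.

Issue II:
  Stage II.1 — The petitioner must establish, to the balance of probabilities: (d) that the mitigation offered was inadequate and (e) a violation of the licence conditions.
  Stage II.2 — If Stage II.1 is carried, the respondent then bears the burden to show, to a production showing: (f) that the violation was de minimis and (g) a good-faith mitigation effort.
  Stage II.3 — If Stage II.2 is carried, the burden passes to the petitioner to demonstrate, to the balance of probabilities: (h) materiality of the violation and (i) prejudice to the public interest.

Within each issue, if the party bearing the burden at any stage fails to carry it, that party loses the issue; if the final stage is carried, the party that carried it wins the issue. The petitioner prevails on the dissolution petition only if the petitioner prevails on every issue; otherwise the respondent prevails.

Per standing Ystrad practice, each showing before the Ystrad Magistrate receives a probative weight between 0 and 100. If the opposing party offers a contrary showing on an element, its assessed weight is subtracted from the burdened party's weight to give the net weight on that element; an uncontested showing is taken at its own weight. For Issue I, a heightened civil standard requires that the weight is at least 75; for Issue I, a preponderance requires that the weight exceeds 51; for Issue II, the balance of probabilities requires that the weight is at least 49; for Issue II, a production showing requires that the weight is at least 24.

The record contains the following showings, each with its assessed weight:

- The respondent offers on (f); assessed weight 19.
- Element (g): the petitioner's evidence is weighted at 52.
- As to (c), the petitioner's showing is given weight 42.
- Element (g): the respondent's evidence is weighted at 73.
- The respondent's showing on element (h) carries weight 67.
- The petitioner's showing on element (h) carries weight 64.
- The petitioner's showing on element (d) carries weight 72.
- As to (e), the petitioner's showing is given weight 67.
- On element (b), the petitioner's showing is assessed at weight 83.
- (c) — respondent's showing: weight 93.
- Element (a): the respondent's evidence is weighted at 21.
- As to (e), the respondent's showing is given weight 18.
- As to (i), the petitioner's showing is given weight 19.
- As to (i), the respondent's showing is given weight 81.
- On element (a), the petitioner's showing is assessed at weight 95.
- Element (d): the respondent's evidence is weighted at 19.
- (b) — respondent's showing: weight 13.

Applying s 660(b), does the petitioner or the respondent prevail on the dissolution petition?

respondent

— Issue I —
At Stage I.1 the petitioner must meet a heightened civil standard (weight is at least 75): on (a) the weight is 95 less the opposing 21 gives net 74, < 75, so (a) does not meet the standard; on (b) the weight is 83 less the opposing 13 gives net 70, < 75, so (b) does not meet the standard.
  Stage I.1 not carried; the petitioner fails its burden.
So the respondent prevails on this issue.
— Issue II —
Stage II.1 — burden on petitioner; standard: the balance of probabilities (weight is at least 49).
    (d): 72 − 19 = 53 ≥ 49 [met]
    (e): 67 − 18 = 49 ≥ 49 [met]
  All elements met. The burden passes to the respondent.
Stage II.2 — burden on respondent; standard: a production showing (weight is at least 24).
    (f): 19 < 24 [not met]
    (g): 73 − 52 = 21 < 24 [not met]
  Not every element is met, so the respondent fails to carry Stage II.2.
The petitioner prevails on this issue.
Per-issue: Issue I → respondent; Issue II → petitioner. The petitioner must prevail on every issue; overall, the respondent prevails.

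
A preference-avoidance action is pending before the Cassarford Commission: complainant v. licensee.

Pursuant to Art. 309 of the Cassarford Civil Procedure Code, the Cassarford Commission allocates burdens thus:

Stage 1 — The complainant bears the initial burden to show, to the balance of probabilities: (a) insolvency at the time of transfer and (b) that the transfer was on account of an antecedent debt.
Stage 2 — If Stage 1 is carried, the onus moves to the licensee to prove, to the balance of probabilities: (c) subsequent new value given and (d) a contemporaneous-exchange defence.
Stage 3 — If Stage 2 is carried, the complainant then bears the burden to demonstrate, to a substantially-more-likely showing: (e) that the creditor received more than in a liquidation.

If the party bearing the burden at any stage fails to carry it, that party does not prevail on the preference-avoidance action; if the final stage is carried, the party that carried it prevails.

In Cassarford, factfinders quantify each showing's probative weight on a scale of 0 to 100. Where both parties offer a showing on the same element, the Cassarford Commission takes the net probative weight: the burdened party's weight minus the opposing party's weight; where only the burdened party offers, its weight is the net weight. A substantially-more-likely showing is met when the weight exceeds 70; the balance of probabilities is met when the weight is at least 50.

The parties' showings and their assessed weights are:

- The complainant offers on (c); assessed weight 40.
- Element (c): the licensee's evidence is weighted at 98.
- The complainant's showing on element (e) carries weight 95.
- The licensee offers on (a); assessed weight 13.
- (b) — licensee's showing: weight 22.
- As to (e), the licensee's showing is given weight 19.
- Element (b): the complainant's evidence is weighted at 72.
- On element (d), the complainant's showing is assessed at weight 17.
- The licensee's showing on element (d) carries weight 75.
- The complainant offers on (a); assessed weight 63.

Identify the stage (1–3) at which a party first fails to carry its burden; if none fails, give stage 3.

At Stage 1 the complainant must meet the balance of probabilities (weight is at least 50): on (a) the weight is 63 less the opposing 13 gives net 50, ≥ 50, so (a) meets the standard; on (b) the weight is 72 less the opposing 22 gives net 50, which does reach 50, so (b) meets the standard.
  Stage 1 is satisfied; the onus moves to the licensee.
At Stage 2 the licensee must meet the balance of probabilities (weight is at least 50): on (c) the weight is 98 less the opposing 40 gives net 58, which does reach 50, so (c) meets the standard; on (d) the weight is 75 less the opposing 17 gives net 58, ≥ 50, so (d) meets the standard.
  Stage 2 carried; the burden shifts to the complainant.
At Stage 3 the complainant must meet a substantially-more-likely showing (weight exceeds 70): on (e) the weight is 95 less the opposing 19 gives net 76, > 70, so (e) meets the standard.
  The complainant carries the last stage.
All stages carried — the complainant prevails.

stage 3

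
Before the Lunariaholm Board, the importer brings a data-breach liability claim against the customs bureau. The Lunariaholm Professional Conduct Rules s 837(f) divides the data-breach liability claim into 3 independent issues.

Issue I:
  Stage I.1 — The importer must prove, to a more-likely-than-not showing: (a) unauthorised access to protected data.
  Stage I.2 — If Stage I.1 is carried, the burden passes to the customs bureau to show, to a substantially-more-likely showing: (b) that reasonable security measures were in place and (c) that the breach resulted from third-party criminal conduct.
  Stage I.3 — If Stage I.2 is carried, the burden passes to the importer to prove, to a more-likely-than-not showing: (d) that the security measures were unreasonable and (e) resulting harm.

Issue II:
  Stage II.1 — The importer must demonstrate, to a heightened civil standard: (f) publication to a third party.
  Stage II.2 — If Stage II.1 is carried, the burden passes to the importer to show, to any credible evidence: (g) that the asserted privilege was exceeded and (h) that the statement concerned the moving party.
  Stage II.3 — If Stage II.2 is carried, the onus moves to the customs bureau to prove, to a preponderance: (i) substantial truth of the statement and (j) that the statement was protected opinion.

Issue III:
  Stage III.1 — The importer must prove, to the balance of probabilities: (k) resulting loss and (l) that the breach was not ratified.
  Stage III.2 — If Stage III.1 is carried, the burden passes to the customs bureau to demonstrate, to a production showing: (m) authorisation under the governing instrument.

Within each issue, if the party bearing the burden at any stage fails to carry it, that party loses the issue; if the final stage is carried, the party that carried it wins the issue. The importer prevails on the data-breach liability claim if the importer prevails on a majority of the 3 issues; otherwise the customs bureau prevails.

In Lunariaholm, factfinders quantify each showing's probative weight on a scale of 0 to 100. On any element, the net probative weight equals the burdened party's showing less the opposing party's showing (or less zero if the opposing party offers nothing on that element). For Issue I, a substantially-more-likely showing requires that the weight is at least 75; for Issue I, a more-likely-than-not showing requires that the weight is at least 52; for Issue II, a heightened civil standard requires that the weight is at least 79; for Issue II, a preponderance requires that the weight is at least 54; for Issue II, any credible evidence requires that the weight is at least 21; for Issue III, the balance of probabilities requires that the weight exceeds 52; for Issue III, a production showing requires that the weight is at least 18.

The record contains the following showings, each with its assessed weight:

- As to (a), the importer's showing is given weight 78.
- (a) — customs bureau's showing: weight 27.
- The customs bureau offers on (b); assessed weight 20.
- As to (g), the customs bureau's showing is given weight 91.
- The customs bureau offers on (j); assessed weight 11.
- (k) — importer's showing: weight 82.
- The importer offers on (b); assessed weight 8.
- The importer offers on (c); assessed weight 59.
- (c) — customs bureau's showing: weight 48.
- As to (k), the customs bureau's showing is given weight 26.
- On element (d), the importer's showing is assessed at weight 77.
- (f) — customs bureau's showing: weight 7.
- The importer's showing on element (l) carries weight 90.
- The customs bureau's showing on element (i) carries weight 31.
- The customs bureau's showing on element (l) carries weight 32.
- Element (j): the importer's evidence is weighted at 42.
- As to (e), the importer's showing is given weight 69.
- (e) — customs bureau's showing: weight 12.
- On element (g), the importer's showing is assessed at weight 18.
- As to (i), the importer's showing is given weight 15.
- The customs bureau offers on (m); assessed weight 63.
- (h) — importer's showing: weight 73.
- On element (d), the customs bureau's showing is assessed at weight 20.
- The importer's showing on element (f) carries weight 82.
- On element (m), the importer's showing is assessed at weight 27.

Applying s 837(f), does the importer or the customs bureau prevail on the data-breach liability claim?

customs bureau

— Issue I —
At Stage I.1 the importer must meet a more-likely-than-not showing (weight is at least 52): on (a) the weight is 78 less the opposing 27 gives net 51, < 52, so (a) does not meet the standard.
  Stage I.1 not carried; the importer fails its burden.
The customs bureau prevails on this issue.
— Issue II —
At Stage II.1 the importer must meet a heightened civil standard (weight is at least 79): on (f) the weight is 82 less the opposing 7 gives net 75, which does not reach 79, so (f) does not meet the standard.
  Stage II.1 not carried; the importer fails its burden.
So the customs bureau prevails on this issue.
— Issue III —
At Stage III.1 the importer must meet the balance of probabilities (weight exceeds 52): on (k) the weight is 82 less the opposing 26 gives net 56, > 52, so (k) meets the standard; on (l) the weight is 90 less the opposing 32 gives net 58, > 52, so (l) meets the standard.
  Stage III.1 carried; the burden shifts to the customs bureau.
At Stage III.2 the customs bureau must meet a production showing (weight is at least 18): on (m) the weight is 63 less the opposing 27 gives net 36, ≥ 18, so (m) meets the standard.
  Stage III.2 carried; the final stage is satisfied.
With every stage satisfied, the customs bureau prevails on this issue.
Per-issue: Issue I → customs bureau; Issue II → customs bureau; Issue III → customs bureau. The importer must prevail on a majority of issues; overall, the customs bureau prevails.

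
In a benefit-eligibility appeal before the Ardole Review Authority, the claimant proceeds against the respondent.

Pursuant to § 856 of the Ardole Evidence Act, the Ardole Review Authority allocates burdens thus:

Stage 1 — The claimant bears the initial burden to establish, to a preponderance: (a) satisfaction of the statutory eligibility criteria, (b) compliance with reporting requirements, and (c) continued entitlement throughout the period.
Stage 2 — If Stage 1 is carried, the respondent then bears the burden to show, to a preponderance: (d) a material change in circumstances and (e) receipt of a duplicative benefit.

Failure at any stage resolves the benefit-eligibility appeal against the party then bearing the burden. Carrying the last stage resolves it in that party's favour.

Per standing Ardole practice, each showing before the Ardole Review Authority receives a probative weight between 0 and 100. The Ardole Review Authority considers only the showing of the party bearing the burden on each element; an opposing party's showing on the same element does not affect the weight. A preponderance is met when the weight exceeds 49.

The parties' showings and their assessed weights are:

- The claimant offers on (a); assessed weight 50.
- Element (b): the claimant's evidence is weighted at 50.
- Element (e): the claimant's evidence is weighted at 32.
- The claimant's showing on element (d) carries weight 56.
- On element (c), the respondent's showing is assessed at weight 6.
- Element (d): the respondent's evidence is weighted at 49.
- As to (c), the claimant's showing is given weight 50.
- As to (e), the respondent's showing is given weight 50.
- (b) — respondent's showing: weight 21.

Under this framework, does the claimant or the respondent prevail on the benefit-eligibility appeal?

At Stage 1 the claimant must meet a preponderance (weight exceeds 49): on (a) the weight is 50, which does exceed 49, so (a) meets the standard; on (b) the weight is 50 (the respondent's 21 is given no effect), which does exceed 49, so (b) meets the standard; on (c) the weight is 50 (the respondent's 6 is given no effect), which does exceed 49, so (c) meets the standard.
  The claimant carries Stage 1; the respondent now bears the burden.
At Stage 2 the respondent must meet a preponderance (weight exceeds 49): on (d) the weight is 49 (the claimant's 56 is given no effect), which does not exceed 49, so (d) does not meet the standard; on (e) the weight is 50 (the claimant's 32 is given no effect), which does exceed 49, so (e) meets the standard.
  The respondent does not carry Stage 2.
The claimant prevails.

claimant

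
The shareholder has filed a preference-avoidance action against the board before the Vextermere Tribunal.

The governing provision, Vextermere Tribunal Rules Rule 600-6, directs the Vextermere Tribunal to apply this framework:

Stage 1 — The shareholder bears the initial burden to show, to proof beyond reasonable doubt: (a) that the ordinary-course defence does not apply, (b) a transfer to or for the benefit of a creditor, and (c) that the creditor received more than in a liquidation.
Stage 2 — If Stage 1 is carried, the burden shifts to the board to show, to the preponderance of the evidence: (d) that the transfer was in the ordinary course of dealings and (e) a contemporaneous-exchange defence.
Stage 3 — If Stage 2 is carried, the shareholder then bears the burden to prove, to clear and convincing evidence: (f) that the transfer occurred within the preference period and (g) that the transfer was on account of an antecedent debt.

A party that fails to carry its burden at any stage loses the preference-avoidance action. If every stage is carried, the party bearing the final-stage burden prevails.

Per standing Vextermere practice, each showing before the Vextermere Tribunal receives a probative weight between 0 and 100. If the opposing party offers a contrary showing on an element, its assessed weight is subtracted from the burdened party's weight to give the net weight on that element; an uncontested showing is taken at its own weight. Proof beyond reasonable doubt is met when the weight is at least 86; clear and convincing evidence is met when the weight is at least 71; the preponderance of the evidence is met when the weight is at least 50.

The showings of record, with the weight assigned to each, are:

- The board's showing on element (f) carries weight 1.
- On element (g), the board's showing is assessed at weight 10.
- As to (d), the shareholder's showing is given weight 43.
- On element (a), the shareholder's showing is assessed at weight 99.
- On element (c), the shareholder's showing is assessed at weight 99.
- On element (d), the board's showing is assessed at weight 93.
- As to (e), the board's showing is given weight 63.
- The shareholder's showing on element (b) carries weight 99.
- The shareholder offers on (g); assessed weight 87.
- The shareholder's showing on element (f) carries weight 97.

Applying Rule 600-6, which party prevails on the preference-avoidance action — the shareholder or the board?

Stage 1 — burden on shareholder; standard: proof beyond reasonable doubt (weight is at least 86).
    (a): 99 ≥ 86 [met]
    (b): 99 ≥ 86 [met]
    (c): 99 ≥ 86 [met]
  The shareholder carries Stage 1; the board now bears the burden.
Stage 2 — burden on board; standard: the preponderance of the evidence (weight is at least 50).
    (d): 93 − 43 = 50 ≥ 50 [met]
    (e): 63 ≥ 50 [met]
  Stage 2 carried; the burden shifts to the shareholder.
Stage 3 — burden on shareholder; standard: clear and convincing evidence (weight is at least 71).
    (f): 97 − 1 = 96 ≥ 71 [met]
    (g): 87 − 10 = 77 ≥ 71 [met]
  The shareholder carries the last stage.
With every stage satisfied, the shareholder prevails.

shareholder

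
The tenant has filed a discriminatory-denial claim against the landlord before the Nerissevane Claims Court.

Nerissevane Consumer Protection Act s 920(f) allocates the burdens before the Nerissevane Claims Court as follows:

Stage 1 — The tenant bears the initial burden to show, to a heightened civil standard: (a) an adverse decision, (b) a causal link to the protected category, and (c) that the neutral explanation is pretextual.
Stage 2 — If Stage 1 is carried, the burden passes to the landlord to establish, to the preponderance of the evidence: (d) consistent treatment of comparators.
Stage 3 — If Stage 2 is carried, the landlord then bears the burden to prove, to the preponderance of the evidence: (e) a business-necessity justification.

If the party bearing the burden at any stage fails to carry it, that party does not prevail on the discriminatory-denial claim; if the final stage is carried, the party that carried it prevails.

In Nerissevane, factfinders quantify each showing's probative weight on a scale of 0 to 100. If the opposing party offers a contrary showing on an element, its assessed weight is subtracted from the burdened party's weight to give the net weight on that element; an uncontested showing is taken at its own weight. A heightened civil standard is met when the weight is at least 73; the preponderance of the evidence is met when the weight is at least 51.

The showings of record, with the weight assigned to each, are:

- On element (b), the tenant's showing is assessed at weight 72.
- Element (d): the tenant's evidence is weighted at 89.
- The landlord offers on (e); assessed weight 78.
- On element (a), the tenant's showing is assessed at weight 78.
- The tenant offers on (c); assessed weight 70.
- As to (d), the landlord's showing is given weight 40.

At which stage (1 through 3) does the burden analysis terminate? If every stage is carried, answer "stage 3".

At Stage 1 the tenant must meet a heightened civil standard (weight is at least 73): on (a) the weight is 78, ≥ 73, so (a) meets the standard; on (b) the weight is 72, which does not reach 73, so (b) does not meet the standard; on (c) the weight is 70, < 73, so (c) does not meet the standard.
  The tenant does not carry Stage 1.
The landlord prevails.

stage 1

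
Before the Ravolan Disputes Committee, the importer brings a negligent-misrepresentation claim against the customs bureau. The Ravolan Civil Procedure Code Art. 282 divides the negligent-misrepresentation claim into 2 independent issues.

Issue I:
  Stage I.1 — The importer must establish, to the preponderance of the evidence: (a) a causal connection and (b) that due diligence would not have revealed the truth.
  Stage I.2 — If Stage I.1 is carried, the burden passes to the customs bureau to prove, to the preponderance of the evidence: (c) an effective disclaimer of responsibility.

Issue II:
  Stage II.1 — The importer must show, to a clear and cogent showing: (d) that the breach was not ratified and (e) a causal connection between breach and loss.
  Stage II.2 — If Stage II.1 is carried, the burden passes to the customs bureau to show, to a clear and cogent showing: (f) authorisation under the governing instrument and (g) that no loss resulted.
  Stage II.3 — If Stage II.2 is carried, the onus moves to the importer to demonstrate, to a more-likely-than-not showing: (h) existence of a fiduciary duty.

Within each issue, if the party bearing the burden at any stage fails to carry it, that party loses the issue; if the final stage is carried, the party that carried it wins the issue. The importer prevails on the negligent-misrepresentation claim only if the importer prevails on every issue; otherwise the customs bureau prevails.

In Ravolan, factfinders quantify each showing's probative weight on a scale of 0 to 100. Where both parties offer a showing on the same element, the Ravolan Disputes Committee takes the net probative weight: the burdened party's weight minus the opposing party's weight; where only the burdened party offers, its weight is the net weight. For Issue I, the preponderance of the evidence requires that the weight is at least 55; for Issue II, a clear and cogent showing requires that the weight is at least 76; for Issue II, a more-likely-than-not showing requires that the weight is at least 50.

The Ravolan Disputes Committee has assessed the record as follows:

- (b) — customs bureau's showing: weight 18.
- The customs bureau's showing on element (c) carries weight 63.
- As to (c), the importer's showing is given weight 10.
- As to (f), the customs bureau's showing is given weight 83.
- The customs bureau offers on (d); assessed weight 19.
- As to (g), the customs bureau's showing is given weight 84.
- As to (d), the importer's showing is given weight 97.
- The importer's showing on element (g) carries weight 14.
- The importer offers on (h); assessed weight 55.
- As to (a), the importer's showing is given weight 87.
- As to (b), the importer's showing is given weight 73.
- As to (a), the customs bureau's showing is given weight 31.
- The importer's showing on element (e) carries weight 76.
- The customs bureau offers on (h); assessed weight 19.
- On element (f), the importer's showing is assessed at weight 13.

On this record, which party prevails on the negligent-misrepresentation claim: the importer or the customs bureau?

importer

— Issue I —
At Stage I.1 the importer must meet the preponderance of the evidence (weight is at least 55): on (a) the weight is 87 less the opposing 31 gives net 56, ≥ 55, so (a) meets the standard; on (b) the weight is 73 less the opposing 18 gives net 55, which does reach 55, so (b) meets the standard.
  Stage I.1 is satisfied; the onus moves to the customs bureau.
At Stage I.2 the customs bureau must meet the preponderance of the evidence (weight is at least 55): on (c) the weight is 63 less the opposing 10 gives net 53, < 55, so (c) does not meet the standard.
  Not every element is met, so the customs bureau fails to carry Stage I.2.
So the importer prevails on this issue.
— Issue II —
Stage II.1 (importer, a clear and cogent showing, weight is at least 76): (d) net 97−19=78 ≥ 76 — meets; (e) 76 ≥ 76 — meets.
  All elements met. The burden passes to the customs bureau.
Stage II.2 (customs bureau, a clear and cogent showing, weight is at least 76): (f) net 83−13=70 < 76 — fails; (g) net 84−14=70 < 76 — fails.
  Stage II.2 not carried; the customs bureau fails its burden.
The analysis ends at Stage II.2; the importer prevails on this issue.
Per-issue: Issue I → importer; Issue II → importer. The importer must prevail on every issue; overall, the importer prevails.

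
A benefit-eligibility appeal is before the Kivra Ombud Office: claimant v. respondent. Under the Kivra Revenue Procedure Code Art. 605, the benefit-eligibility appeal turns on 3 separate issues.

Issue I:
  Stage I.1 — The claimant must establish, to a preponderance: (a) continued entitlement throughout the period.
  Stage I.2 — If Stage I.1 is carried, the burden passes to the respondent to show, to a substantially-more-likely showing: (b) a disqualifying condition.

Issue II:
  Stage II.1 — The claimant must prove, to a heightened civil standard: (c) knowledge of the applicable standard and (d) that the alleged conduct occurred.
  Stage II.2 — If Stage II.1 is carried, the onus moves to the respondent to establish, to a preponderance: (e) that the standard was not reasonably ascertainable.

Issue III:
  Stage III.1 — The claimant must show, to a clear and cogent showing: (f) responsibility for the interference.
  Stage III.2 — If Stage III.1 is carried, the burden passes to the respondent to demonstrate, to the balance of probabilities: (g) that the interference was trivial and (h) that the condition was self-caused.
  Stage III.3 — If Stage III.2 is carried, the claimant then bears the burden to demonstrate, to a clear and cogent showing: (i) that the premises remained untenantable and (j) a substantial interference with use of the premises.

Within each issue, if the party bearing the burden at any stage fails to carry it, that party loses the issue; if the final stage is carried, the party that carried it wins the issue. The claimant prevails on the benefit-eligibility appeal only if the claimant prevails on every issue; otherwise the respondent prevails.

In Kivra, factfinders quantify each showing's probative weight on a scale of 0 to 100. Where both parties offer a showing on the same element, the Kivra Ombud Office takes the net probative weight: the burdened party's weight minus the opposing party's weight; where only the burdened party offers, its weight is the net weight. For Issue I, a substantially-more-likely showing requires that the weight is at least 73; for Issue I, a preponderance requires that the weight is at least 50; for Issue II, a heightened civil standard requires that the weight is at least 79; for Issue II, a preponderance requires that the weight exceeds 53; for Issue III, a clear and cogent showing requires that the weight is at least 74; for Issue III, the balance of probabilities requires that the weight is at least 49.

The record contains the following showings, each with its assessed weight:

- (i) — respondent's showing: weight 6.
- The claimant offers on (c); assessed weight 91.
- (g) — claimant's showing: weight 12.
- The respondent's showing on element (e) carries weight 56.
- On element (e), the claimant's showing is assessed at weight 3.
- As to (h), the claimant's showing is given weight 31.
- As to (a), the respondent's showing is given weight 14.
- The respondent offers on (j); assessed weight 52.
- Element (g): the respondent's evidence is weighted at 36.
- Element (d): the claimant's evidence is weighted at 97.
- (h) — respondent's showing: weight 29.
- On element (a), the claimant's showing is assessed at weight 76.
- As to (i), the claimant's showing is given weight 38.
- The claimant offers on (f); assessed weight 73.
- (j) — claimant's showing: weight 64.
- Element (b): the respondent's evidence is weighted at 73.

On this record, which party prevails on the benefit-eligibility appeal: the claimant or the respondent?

respondent

— Issue I —
At Stage I.1 the claimant must meet a preponderance (weight is at least 50): on (a) the weight is 76 less the opposing 14 gives net 62, which does reach 50, so (a) meets the standard.
  All elements met. The burden passes to the respondent.
At Stage I.2 the respondent must meet a substantially-more-likely showing (weight is at least 73): on (b) the weight is 73, ≥ 73, so (b) meets the standard.
  Stage I.2 carried; the final stage is satisfied.
With every stage satisfied, the respondent prevails on this issue.
— Issue II —
Stage II.1 — burden on claimant; standard: a heightened civil standard (weight is at least 79).
    (c): 91 ≥ 79 [met]
    (d): 97 ≥ 79 [met]
  Stage II.1 carried; the burden shifts to the respondent.
Stage II.2 — burden on respondent; standard: a preponderance (weight exceeds 53).
    (e): 56 − 3 = 53 ≤ 53 [not met]
  Stage II.2 not carried; the respondent fails its burden.
So the claimant prevails on this issue.
— Issue III —
Stage III.1 (claimant, a clear and cogent showing, weight is at least 74): (f) 73 < 74 — fails.
  Not every element is met, so the claimant fails to carry Stage III.1.
So the respondent prevails on this issue.
Per-issue: Issue I → respondent; Issue II → claimant; Issue III → respondent. The claimant must prevail on every issue; overall, the respondent prevails.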